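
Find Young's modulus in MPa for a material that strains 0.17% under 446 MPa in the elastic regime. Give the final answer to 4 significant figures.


E = sigma / epsilon
epsilon = 0.17% = 1.7e-03
E = 446 / 1.7e-03
E = 262400 MPa


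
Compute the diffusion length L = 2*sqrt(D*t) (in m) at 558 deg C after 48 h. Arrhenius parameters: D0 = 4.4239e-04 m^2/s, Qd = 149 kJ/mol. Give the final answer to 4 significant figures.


Step 1: D = D0 * exp(-Qd/(R*T))
T = 831.15 K
D = 4.4239e-04 * exp(-149e3 / (8.314 * 831.15)) = 1.91152e-13 m^2/s
Step 2: L = 2*sqrt(D*t)
t = 48 h = 172800 s
L = 2*sqrt(1.91152e-13 * 172800) = 3.635e-04 m


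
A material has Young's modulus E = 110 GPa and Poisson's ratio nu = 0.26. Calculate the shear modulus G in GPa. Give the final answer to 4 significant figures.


G = E / (2*(1+nu))
G = 110 / (2*(1+0.26))
G = 43.65 GPa


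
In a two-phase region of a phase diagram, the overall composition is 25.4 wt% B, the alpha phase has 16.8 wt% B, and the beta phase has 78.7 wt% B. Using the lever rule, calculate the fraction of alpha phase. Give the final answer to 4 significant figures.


f_alpha = (C_beta - C0) / (C_beta - C_alpha)
f_alpha = (78.7 - 25.4) / (78.7 - 16.8)
f_alpha = 0.8611


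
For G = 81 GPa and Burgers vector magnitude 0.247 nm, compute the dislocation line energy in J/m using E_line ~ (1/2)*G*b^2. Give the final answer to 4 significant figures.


E = G*b^2/2
b = 0.247 nm = 2.47e-10 m
G = 81 GPa = 8.1e+10 Pa
E = 0.5 * 8.1e+10 * (2.47e-10)^2
E = 2.471e-09 J/m


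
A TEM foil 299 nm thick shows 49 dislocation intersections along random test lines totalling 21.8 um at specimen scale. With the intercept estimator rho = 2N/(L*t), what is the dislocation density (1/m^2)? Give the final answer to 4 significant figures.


rho = 2N / (L * t)
L = 21.8 um = 2.18e-05 m, t = 299 nm = 2.99e-07 m
rho = 2 * 49 / (2.18e-05 * 2.99e-07)
rho = 1.503e+13 1/m^2


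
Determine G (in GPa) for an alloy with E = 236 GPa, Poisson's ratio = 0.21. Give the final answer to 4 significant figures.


G = E / (2*(1+nu))
G = 236 / (2*(1+0.21))
G = 97.52 GPa


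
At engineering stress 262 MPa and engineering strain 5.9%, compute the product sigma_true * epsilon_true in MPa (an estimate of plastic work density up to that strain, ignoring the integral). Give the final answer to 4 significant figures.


sigma_true = sigma_eng * (1 + epsilon_eng)
sigma_true = 262 * (1 + 0.059) = 277.458 MPa
epsilon_true = ln(1 + epsilon_eng)
epsilon_true = ln(1 + 0.059) = 0.0573251
sigma_true * epsilon_true = 277.458 * 0.0573251 = 15.91 MPa


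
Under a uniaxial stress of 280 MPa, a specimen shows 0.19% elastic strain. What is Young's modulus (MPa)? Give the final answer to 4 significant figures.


E = sigma / epsilon
epsilon = 0.19% = 1.9e-03
E = 280 / 1.9e-03
E = 147400 MPa


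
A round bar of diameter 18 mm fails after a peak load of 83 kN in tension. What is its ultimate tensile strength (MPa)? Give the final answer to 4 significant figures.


A0 = pi*(d/2)^2 = pi*(18/2)^2 = 254.469 mm^2
UTS = F_max / A0 = 83*1000 / 254.469
UTS = 326.2 MPa


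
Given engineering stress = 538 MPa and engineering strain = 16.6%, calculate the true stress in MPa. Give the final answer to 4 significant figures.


sigma_true = sigma_eng * (1 + epsilon_eng)
sigma_true = 538 * (1 + 0.166)
sigma_true = 627.3 MPa


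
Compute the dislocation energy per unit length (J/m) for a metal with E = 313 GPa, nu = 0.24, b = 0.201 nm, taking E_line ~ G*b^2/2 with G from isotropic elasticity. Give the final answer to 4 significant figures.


Step 1: G = E / (2*(1+nu))
G = 313 / (2*(1+0.24)) = 126.21 GPa = 1.2621e+11 Pa
Step 2: E_line = G*b^2/2
b = 0.201 nm = 2.01e-10 m
E_line = 0.5 * 1.2621e+11 * (2.01e-10)^2 = 2.549e-09 J/m


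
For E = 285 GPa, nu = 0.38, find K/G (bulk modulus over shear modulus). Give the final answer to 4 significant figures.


G = E / (2*(1+nu))
G = 285 / (2*(1+0.38)) = 103.261 GPa
K = E / (3*(1-2*nu))
K = 285 / (3*(1-2*0.38)) = 395.833 GPa
K/G = 395.833 / 103.261 = 3.833


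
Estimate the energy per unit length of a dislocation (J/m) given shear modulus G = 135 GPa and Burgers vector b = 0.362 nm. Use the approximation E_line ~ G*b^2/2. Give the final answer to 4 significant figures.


E = G*b^2/2
b = 0.362 nm = 3.62e-10 m
G = 135 GPa = 1.35e+11 Pa
E = 0.5 * 1.35e+11 * (3.62e-10)^2
E = 8.845e-09 J/m


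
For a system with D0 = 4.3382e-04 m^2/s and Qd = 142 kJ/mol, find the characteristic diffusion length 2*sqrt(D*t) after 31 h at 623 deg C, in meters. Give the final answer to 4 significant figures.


Step 1: D = D0 * exp(-Qd/(R*T))
T = 896.15 K
D = 4.3382e-04 * exp(-142e3 / (8.314 * 896.15)) = 2.2916e-12 m^2/s
Step 2: L = 2*sqrt(D*t)
t = 31 h = 111600 s
L = 2*sqrt(2.2916e-12 * 111600) = 1.011e-03 m


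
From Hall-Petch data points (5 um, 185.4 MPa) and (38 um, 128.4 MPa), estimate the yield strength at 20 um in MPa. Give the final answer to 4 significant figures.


sigma_y = sigma0 + k / sqrt(d)
1/sqrt(d1) = 1/sqrt(5e-06) = 447.214;  1/sqrt(d2) = 162.221
k = (sigma1 - sigma2) / (1/sqrt(d1) - 1/sqrt(d2)) = (185.4 - 128.4) / (447.214 - 162.221) = 0.200005 MPa*m^0.5
sigma0 = sigma1 - k/sqrt(d1) = 185.4 - 0.200005*447.214 = 95.9548 MPa
sigma_y(d3) = 95.9548 + 0.200005 / sqrt(2e-05) = 140.7 MPa


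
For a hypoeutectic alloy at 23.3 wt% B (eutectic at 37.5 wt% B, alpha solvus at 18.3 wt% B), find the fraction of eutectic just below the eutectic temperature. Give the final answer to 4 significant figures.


f_primary = (C_e - C0) / (C_e - C_alpha_max)
f_primary = (37.5 - 23.3) / (37.5 - 18.3)
f_primary = 0.739583
f_eutectic = 1 - 0.739583 = 0.2604


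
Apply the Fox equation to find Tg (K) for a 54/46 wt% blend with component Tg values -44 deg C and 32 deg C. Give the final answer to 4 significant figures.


1/Tg = w1/Tg1 + w2/Tg2 (in Kelvin)
Tg1 = 229.15 K, Tg2 = 305.15 K
1/Tg = 0.54/229.15 + 0.46/305.15
Tg = 258.8 K


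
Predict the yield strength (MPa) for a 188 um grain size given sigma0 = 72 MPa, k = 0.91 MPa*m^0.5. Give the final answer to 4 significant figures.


sigma_y = sigma0 + k / sqrt(d)
d = 188 um = 1.88e-04 m
sigma_y = 72 + 0.91 / sqrt(1.88e-04)
sigma_y = 138.4 MPa


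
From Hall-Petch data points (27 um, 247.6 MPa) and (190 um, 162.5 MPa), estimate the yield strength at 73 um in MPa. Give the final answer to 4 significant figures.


sigma_y = sigma0 + k / sqrt(d)
1/sqrt(d1) = 1/sqrt(2.7e-05) = 192.45;  1/sqrt(d2) = 72.5476
k = (sigma1 - sigma2) / (1/sqrt(d1) - 1/sqrt(d2)) = (247.6 - 162.5) / (192.45 - 72.5476) = 0.709744 MPa*m^0.5
sigma0 = sigma1 - k/sqrt(d1) = 247.6 - 0.709744*192.45 = 111.01 MPa
sigma_y(d3) = 111.01 + 0.709744 / sqrt(7.3e-05) = 194.1 MPa


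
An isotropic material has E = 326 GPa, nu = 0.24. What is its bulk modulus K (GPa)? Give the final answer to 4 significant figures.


K = E / (3*(1-2*nu))
K = 326 / (3*(1-2*0.24))
K = 209 GPa


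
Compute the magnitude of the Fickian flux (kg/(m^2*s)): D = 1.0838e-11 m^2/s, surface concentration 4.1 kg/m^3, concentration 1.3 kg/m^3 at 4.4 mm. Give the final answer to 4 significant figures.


J = -D * (dC/dx) = D * (C1 - C2) / dx
J = 1.0838e-11 * (4.1 - 1.3) / 4.4e-03
J = 6.897e-09 kg/(m^2*s)


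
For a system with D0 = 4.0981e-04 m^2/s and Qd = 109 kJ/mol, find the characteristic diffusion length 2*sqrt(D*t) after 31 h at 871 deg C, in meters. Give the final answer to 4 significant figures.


Step 1: D = D0 * exp(-Qd/(R*T))
T = 1144.15 K
D = 4.0981e-04 * exp(-109e3 / (8.314 * 1144.15)) = 4.32667e-09 m^2/s
Step 2: L = 2*sqrt(D*t)
t = 31 h = 111600 s
L = 2*sqrt(4.32667e-09 * 111600) = 0.04395 m


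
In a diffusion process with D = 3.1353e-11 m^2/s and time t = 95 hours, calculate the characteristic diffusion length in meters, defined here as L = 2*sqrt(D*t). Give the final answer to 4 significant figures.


t = 95 hr = 342000 s
Diffusion length = 2*sqrt(D*t)
= 2*sqrt(3.1353e-11 * 342000)
= 6.549e-03 m


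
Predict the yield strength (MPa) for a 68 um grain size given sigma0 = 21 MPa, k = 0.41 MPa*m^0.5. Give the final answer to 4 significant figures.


sigma_y = sigma0 + k / sqrt(d)
d = 68 um = 6.8e-05 m
sigma_y = 21 + 0.41 / sqrt(6.8e-05)
sigma_y = 70.72 MPa


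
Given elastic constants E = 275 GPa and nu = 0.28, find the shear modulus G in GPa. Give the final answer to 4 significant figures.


G = E / (2*(1+nu))
G = 275 / (2*(1+0.28))
G = 107.4 GPa


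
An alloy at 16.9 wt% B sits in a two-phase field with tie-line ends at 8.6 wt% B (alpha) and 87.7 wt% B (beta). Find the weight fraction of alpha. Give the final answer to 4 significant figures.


f_alpha = (C_beta - C0) / (C_beta - C_alpha)
f_alpha = (87.7 - 16.9) / (87.7 - 8.6)
f_alpha = 0.8951


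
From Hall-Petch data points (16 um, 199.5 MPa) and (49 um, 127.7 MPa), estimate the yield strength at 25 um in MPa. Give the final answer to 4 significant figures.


sigma_y = sigma0 + k / sqrt(d)
1/sqrt(d1) = 1/sqrt(1.6e-05) = 250;  1/sqrt(d2) = 142.857
k = (sigma1 - sigma2) / (1/sqrt(d1) - 1/sqrt(d2)) = (199.5 - 127.7) / (250 - 142.857) = 0.670133 MPa*m^0.5
sigma0 = sigma1 - k/sqrt(d1) = 199.5 - 0.670133*250 = 31.9667 MPa
sigma_y(d3) = 31.9667 + 0.670133 / sqrt(2.5e-05) = 166 MPa


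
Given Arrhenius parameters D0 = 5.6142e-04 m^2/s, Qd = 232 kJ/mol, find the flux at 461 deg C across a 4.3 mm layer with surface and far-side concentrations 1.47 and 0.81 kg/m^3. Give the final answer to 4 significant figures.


Step 1: D = D0 * exp(-Qd/(R*T))
T = 461 + 273.15 = 734.15 K
D = 5.6142e-04 * exp(-232e3 / (8.314 * 734.15)) = 1.74556e-20 m^2/s
Step 2: J = D * (C1 - C2) / dx
J = 1.74556e-20 * (1.47 - 0.81) / 4.3e-03
J = 2.679e-18 kg/(m^2*s)


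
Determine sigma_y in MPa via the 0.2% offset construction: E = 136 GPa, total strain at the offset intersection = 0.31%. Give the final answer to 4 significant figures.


Offset strain = 0.002
Elastic strain at yield = total_strain - offset = 3.1e-03 - 0.002 = 1.1e-03
sigma_y = E * elastic_strain = 136000 * 1.1e-03
sigma_y = 149.6 MPa


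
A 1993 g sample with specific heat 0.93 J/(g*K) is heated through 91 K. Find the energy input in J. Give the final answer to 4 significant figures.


Q = m * cp * dT
Q = 1993 * 0.93 * 91
Q = 168700 J


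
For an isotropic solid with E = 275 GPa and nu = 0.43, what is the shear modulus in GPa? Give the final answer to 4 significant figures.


G = E / (2*(1+nu))
G = 275 / (2*(1+0.43))
G = 96.15 GPa


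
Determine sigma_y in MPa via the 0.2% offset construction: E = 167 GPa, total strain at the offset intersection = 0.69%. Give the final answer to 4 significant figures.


Offset strain = 0.002
Elastic strain at yield = total_strain - offset = 6.9e-03 - 0.002 = 4.9e-03
sigma_y = E * elastic_strain = 167000 * 4.9e-03
sigma_y = 818.3 MPa


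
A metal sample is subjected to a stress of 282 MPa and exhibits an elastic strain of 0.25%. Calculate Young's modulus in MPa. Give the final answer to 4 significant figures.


E = sigma / epsilon
epsilon = 0.25% = 2.5e-03
E = 282 / 2.5e-03
E = 112800 MPa


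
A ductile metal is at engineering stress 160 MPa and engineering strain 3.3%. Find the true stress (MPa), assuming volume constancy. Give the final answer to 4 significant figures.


sigma_true = sigma_eng * (1 + epsilon_eng)
sigma_true = 160 * (1 + 0.033)
sigma_true = 165.3 MPa


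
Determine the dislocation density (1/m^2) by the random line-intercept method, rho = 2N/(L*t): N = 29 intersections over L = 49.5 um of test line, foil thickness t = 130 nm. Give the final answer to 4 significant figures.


rho = 2N / (L * t)
L = 49.5 um = 4.95e-05 m, t = 130 nm = 1.3e-07 m
rho = 2 * 29 / (4.95e-05 * 1.3e-07)
rho = 9.013e+12 1/m^2


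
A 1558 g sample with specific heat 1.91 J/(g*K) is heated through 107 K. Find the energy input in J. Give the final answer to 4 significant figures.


Q = m * cp * dT
Q = 1558 * 1.91 * 107
Q = 318400 J


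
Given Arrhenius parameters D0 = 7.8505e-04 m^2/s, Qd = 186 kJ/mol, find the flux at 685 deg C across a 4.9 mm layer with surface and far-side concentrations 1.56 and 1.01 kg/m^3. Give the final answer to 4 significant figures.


Step 1: D = D0 * exp(-Qd/(R*T))
T = 685 + 273.15 = 958.15 K
D = 7.8505e-04 * exp(-186e3 / (8.314 * 958.15)) = 5.68236e-14 m^2/s
Step 2: J = D * (C1 - C2) / dx
J = 5.68236e-14 * (1.56 - 1.01) / 4.9e-03
J = 6.378e-12 kg/(m^2*s)


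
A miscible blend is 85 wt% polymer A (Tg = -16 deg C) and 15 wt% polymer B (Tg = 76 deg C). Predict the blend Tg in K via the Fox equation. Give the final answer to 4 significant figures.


1/Tg = w1/Tg1 + w2/Tg2 (in Kelvin)
Tg1 = 257.15 K, Tg2 = 349.15 K
1/Tg = 0.85/257.15 + 0.15/349.15
Tg = 267.7 K


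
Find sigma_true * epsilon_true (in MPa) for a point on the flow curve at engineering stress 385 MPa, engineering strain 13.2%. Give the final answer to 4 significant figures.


sigma_true = sigma_eng * (1 + epsilon_eng)
sigma_true = 385 * (1 + 0.132) = 435.82 MPa
epsilon_true = ln(1 + epsilon_eng)
epsilon_true = ln(1 + 0.132) = 0.123986
sigma_true * epsilon_true = 435.82 * 0.123986 = 54.04 MPa


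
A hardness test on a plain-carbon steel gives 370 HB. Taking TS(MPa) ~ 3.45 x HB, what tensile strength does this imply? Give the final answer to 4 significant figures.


TS (MPa) = 3.45 * HB
TS = 3.45 * 370
TS = 1277 MPa


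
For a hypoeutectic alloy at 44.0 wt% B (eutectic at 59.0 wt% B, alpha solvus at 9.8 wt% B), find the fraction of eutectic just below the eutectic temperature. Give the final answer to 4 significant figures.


f_primary = (C_e - C0) / (C_e - C_alpha_max)
f_primary = (59.0 - 44.0) / (59.0 - 9.8)
f_primary = 0.304878
f_eutectic = 1 - 0.304878 = 0.6951


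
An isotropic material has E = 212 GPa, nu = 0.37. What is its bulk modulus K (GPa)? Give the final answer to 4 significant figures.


K = E / (3*(1-2*nu))
K = 212 / (3*(1-2*0.37))
K = 271.8 GPa


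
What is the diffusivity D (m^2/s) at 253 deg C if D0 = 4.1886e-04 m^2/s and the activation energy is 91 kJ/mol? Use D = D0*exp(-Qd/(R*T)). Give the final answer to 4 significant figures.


D = D0 * exp(-Qd / (R*T))
T = 526.15 K
D = 4.1886e-04 * exp(-91e3 / (8.314 * 526.15))
D = 3.868e-13 m^2/s


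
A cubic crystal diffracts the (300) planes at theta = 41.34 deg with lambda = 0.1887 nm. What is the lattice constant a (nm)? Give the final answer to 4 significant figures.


d = lambda / (2*sin(theta))
d = 0.1887 / (2*sin(41.34 deg))
d = 0.142841 nm
a = d * sqrt(h^2+k^2+l^2) = 0.142841 * sqrt(9)
a = 0.4285 nm


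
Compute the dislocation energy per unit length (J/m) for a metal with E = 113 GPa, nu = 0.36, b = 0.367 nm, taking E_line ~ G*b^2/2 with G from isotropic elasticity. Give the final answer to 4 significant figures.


Step 1: G = E / (2*(1+nu))
G = 113 / (2*(1+0.36)) = 41.5441 GPa = 4.15441e+10 Pa
Step 2: E_line = G*b^2/2
b = 0.367 nm = 3.67e-10 m
E_line = 0.5 * 4.15441e+10 * (3.67e-10)^2 = 2.798e-09 J/m


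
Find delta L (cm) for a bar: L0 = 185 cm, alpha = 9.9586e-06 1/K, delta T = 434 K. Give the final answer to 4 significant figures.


dL = L0 * alpha * dT
dL = 185 * 9.9586e-06 * 434
dL = 0.7996 cm


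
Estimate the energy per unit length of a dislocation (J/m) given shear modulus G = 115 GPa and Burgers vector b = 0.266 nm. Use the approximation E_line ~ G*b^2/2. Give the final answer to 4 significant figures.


E = G*b^2/2
b = 0.266 nm = 2.66e-10 m
G = 115 GPa = 1.15e+11 Pa
E = 0.5 * 1.15e+11 * (2.66e-10)^2
E = 4.068e-09 J/m


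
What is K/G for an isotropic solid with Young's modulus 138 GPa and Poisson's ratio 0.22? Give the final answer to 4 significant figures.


G = E / (2*(1+nu))
G = 138 / (2*(1+0.22)) = 56.5574 GPa
K = E / (3*(1-2*nu))
K = 138 / (3*(1-2*0.22)) = 82.1429 GPa
K/G = 82.1429 / 56.5574 = 1.452


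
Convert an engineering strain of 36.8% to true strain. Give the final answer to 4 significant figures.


epsilon_true = ln(1 + epsilon_eng)
epsilon_true = ln(1 + 0.368)
epsilon_true = 0.3133


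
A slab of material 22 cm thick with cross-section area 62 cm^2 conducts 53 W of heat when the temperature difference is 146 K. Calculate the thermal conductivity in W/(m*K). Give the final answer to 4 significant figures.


k = Q*L / (A*dT)
L = 0.22 m, A = 6.2e-03 m^2
k = 53 * 0.22 / (6.2e-03 * 146)
k = 12.88 W/(m*K)


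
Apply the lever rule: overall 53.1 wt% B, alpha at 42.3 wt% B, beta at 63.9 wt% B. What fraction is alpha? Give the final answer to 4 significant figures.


f_alpha = (C_beta - C0) / (C_beta - C_alpha)
f_alpha = (63.9 - 53.1) / (63.9 - 42.3)
f_alpha = 0.5


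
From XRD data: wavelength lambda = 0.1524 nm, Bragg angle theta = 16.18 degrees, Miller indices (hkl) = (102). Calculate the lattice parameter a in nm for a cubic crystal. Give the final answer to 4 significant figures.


d = lambda / (2*sin(theta))
d = 0.1524 / (2*sin(16.18 deg))
d = 0.273456 nm
a = d * sqrt(h^2+k^2+l^2) = 0.273456 * sqrt(5)
a = 0.6115 nm


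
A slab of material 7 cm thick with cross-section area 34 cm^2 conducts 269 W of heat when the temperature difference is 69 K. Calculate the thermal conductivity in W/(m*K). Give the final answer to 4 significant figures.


k = Q*L / (A*dT)
L = 0.07 m, A = 3.4e-03 m^2
k = 269 * 0.07 / (3.4e-03 * 69)
k = 80.26 W/(m*K)


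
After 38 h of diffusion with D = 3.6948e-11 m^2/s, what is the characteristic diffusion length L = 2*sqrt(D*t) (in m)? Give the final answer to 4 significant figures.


t = 38 hr = 136800 s
Diffusion length = 2*sqrt(D*t)
= 2*sqrt(3.6948e-11 * 136800)
= 4.496e-03 m


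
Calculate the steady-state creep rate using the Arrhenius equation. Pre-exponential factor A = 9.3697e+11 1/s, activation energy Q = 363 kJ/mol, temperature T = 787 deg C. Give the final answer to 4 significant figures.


rate = A * exp(-Q / (R*T))
T = 787 + 273.15 = 1060.15 K
rate = 9.3697e+11 * exp(-363e3 / (8.314 * 1060.15))
rate = 1.218e-06 1/s


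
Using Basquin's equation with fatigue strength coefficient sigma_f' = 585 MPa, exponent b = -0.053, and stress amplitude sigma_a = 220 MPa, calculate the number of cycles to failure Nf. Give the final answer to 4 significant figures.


sigma_a = sigma_f' * (2*Nf)^b
2*Nf = (sigma_a / sigma_f')^(1/b)
2*Nf = (220 / 585)^(1/-0.053)
2*Nf = 1.03237e+08
Nf = 5.162e+07 cycles


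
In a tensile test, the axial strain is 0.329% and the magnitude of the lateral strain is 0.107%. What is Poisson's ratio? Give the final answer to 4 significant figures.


nu = -epsilon_lat / epsilon_axial
Lateral strain is contraction (negative), so using magnitudes:
nu = 0.107 / 0.329
nu = 0.3252


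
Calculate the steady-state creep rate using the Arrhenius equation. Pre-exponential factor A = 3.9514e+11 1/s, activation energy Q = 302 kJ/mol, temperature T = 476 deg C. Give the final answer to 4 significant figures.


rate = A * exp(-Q / (R*T))
T = 476 + 273.15 = 749.15 K
rate = 3.9514e+11 * exp(-302e3 / (8.314 * 749.15))
rate = 3.459e-10 1/s


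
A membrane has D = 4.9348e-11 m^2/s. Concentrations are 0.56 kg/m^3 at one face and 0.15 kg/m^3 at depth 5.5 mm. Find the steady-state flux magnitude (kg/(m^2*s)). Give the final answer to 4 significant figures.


J = -D * (dC/dx) = D * (C1 - C2) / dx
J = 4.9348e-11 * (0.56 - 0.15) / 5.5e-03
J = 3.679e-09 kg/(m^2*s)


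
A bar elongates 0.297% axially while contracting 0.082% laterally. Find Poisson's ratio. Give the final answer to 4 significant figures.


nu = -epsilon_lat / epsilon_axial
Lateral strain is contraction (negative), so using magnitudes:
nu = 0.082 / 0.297
nu = 0.2761


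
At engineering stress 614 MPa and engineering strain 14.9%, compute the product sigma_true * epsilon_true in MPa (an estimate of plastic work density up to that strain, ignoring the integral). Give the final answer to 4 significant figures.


sigma_true = sigma_eng * (1 + epsilon_eng)
sigma_true = 614 * (1 + 0.149) = 705.486 MPa
epsilon_true = ln(1 + epsilon_eng)
epsilon_true = ln(1 + 0.149) = 0.138892
sigma_true * epsilon_true = 705.486 * 0.138892 = 97.99 MPa


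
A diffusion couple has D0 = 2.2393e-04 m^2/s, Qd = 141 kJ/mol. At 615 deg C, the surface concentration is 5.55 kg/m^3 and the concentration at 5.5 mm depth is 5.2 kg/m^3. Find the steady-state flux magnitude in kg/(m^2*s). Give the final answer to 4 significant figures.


Step 1: D = D0 * exp(-Qd/(R*T))
T = 615 + 273.15 = 888.15 K
D = 2.2393e-04 * exp(-141e3 / (8.314 * 888.15)) = 1.14077e-12 m^2/s
Step 2: J = D * (C1 - C2) / dx
J = 1.14077e-12 * (5.55 - 5.2) / 5.5e-03
J = 7.259e-11 kg/(m^2*s)


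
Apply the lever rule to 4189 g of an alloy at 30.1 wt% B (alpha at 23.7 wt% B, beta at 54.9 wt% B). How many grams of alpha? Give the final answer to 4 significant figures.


f_alpha = (C_beta - C0) / (C_beta - C_alpha)
f_alpha = (54.9 - 30.1) / (54.9 - 23.7) = 0.794872
m_alpha = f_alpha * m_total = 0.794872 * 4189 = 3330 g


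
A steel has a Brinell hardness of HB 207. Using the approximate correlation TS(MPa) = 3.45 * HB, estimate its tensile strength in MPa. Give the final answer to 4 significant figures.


TS (MPa) = 3.45 * HB
TS = 3.45 * 207
TS = 714.2 MPa


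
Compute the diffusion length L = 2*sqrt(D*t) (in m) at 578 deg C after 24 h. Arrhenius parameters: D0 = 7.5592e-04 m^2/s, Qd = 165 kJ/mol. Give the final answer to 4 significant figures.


Step 1: D = D0 * exp(-Qd/(R*T))
T = 851.15 K
D = 7.5592e-04 * exp(-165e3 / (8.314 * 851.15)) = 5.65125e-14 m^2/s
Step 2: L = 2*sqrt(D*t)
t = 24 h = 86400 s
L = 2*sqrt(5.65125e-14 * 86400) = 1.398e-04 m


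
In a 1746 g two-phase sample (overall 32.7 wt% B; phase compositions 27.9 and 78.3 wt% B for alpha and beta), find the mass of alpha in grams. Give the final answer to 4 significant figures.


f_alpha = (C_beta - C0) / (C_beta - C_alpha)
f_alpha = (78.3 - 32.7) / (78.3 - 27.9) = 0.904762
m_alpha = f_alpha * m_total = 0.904762 * 1746 = 1580 g


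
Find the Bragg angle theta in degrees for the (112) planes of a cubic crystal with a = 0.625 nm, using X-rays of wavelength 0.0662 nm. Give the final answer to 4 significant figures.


d = a / sqrt(h^2+k^2+l^2)
d = 0.625 / sqrt(6) = 0.255155 nm
lambda = 2*d*sin(theta)  =>  sin(theta) = lambda / (2*d)
sin(theta) = 0.0662 / (2 * 0.255155) = 0.129725
theta = 7.454 deg


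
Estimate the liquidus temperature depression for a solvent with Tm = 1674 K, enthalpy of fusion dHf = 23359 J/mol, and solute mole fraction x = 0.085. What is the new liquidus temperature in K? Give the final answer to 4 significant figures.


dT = R*Tm^2*x / dHf
dT = 8.314 * 1674^2 * 0.085 / 23359
dT = 84.7785 K
T_new = 1674 - 84.7785 = 1589 K


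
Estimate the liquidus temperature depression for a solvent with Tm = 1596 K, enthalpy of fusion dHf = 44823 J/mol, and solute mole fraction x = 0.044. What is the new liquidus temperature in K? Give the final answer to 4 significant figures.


dT = R*Tm^2*x / dHf
dT = 8.314 * 1596^2 * 0.044 / 44823
dT = 20.7887 K
T_new = 1596 - 20.7887 = 1575 K


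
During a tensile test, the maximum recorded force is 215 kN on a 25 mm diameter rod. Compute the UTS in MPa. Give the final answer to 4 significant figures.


A0 = pi*(d/2)^2 = pi*(25/2)^2 = 490.874 mm^2
UTS = F_max / A0 = 215*1000 / 490.874
UTS = 438 MPa


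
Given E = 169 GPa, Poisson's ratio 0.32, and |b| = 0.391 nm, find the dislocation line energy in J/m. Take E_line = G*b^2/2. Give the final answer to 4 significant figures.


Step 1: G = E / (2*(1+nu))
G = 169 / (2*(1+0.32)) = 64.0152 GPa = 6.40152e+10 Pa
Step 2: E_line = G*b^2/2
b = 0.391 nm = 3.91e-10 m
E_line = 0.5 * 6.40152e+10 * (3.91e-10)^2 = 4.893e-09 J/m


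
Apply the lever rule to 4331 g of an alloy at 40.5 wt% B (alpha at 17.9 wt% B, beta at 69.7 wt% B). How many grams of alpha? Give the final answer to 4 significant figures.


f_alpha = (C_beta - C0) / (C_beta - C_alpha)
f_alpha = (69.7 - 40.5) / (69.7 - 17.9) = 0.563707
m_alpha = f_alpha * m_total = 0.563707 * 4331 = 2441 g


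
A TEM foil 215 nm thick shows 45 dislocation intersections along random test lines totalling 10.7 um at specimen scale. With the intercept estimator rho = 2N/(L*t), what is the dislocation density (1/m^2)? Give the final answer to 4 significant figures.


rho = 2N / (L * t)
L = 10.7 um = 1.07e-05 m, t = 215 nm = 2.15e-07 m
rho = 2 * 45 / (1.07e-05 * 2.15e-07)
rho = 3.912e+13 1/m^2


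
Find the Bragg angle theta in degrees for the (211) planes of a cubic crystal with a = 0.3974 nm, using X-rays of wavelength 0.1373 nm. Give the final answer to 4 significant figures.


d = a / sqrt(h^2+k^2+l^2)
d = 0.3974 / sqrt(6) = 0.162238 nm
lambda = 2*d*sin(theta)  =>  sin(theta) = lambda / (2*d)
sin(theta) = 0.1373 / (2 * 0.162238) = 0.423144
theta = 25.03 deg


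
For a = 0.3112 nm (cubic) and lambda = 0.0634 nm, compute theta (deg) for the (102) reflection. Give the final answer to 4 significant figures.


d = a / sqrt(h^2+k^2+l^2)
d = 0.3112 / sqrt(5) = 0.139173 nm
lambda = 2*d*sin(theta)  =>  sin(theta) = lambda / (2*d)
sin(theta) = 0.0634 / (2 * 0.139173) = 0.227774
theta = 13.17 deg


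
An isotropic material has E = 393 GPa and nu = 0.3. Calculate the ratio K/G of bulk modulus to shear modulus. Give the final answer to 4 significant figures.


G = E / (2*(1+nu))
G = 393 / (2*(1+0.3)) = 151.154 GPa
K = E / (3*(1-2*nu))
K = 393 / (3*(1-2*0.3)) = 327.5 GPa
K/G = 327.5 / 151.154 = 2.167


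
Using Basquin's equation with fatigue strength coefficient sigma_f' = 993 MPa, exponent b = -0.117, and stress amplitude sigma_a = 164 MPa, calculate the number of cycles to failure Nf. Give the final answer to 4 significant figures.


sigma_a = sigma_f' * (2*Nf)^b
2*Nf = (sigma_a / sigma_f')^(1/b)
2*Nf = (164 / 993)^(1/-0.117)
2*Nf = 4.83795e+06
Nf = 2.419e+06 cycles


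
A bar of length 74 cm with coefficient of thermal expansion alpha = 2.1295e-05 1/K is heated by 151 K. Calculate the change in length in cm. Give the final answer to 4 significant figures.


dL = L0 * alpha * dT
dL = 74 * 2.1295e-05 * 151
dL = 0.238 cm


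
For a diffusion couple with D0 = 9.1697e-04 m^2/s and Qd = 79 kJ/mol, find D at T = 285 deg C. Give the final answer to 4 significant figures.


D = D0 * exp(-Qd / (R*T))
T = 558.15 K
D = 9.1697e-04 * exp(-79e3 / (8.314 * 558.15))
D = 3.706e-11 m^2/s


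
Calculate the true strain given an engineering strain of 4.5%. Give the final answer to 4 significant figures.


epsilon_true = ln(1 + epsilon_eng)
epsilon_true = ln(1 + 0.045)
epsilon_true = 0.04402


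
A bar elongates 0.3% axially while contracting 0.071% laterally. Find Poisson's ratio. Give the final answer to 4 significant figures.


nu = -epsilon_lat / epsilon_axial
Lateral strain is contraction (negative), so using magnitudes:
nu = 0.071 / 0.3
nu = 0.2367


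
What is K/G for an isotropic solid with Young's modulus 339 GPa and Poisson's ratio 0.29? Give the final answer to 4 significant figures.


G = E / (2*(1+nu))
G = 339 / (2*(1+0.29)) = 131.395 GPa
K = E / (3*(1-2*nu))
K = 339 / (3*(1-2*0.29)) = 269.048 GPa
K/G = 269.048 / 131.395 = 2.048


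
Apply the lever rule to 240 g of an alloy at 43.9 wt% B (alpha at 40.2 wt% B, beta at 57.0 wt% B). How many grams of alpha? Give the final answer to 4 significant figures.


f_alpha = (C_beta - C0) / (C_beta - C_alpha)
f_alpha = (57.0 - 43.9) / (57.0 - 40.2) = 0.779762
m_alpha = f_alpha * m_total = 0.779762 * 240 = 187.1 g


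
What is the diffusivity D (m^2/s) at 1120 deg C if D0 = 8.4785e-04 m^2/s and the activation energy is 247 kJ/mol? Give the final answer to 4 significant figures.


D = D0 * exp(-Qd / (R*T))
T = 1393.15 K
D = 8.4785e-04 * exp(-247e3 / (8.314 * 1393.15))
D = 4.645e-13 m^2/s


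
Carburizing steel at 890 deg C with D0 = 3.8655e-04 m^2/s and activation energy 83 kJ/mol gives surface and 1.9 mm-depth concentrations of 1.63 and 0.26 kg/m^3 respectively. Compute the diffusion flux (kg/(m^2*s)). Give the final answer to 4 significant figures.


Step 1: D = D0 * exp(-Qd/(R*T))
T = 890 + 273.15 = 1163.15 K
D = 3.8655e-04 * exp(-83e3 / (8.314 * 1163.15)) = 7.23959e-08 m^2/s
Step 2: J = D * (C1 - C2) / dx
J = 7.23959e-08 * (1.63 - 0.26) / 1.9e-03
J = 5.22e-05 kg/(m^2*s)


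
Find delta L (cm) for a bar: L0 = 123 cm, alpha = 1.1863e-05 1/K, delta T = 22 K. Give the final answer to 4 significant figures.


dL = L0 * alpha * dT
dL = 123 * 1.1863e-05 * 22
dL = 0.0321 cm


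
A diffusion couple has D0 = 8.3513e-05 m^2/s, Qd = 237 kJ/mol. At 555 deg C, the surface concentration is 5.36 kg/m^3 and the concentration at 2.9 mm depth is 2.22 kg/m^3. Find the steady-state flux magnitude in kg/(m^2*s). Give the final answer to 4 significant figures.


Step 1: D = D0 * exp(-Qd/(R*T))
T = 555 + 273.15 = 828.15 K
D = 8.3513e-05 * exp(-237e3 / (8.314 * 828.15)) = 9.39081e-20 m^2/s
Step 2: J = D * (C1 - C2) / dx
J = 9.39081e-20 * (5.36 - 2.22) / 2.9e-03
J = 1.017e-16 kg/(m^2*s)


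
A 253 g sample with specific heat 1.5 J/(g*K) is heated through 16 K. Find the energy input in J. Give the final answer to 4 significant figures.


Q = m * cp * dT
Q = 253 * 1.5 * 16
Q = 6072 J


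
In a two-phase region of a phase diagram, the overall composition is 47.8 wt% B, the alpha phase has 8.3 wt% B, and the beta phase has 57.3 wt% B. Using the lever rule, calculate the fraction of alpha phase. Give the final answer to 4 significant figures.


f_alpha = (C_beta - C0) / (C_beta - C_alpha)
f_alpha = (57.3 - 47.8) / (57.3 - 8.3)
f_alpha = 0.1939


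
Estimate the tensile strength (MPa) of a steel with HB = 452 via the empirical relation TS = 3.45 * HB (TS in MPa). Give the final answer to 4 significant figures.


TS (MPa) = 3.45 * HB
TS = 3.45 * 452
TS = 1559 MPa


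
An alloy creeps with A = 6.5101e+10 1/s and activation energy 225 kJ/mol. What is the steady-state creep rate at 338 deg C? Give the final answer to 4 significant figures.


rate = A * exp(-Q / (R*T))
T = 338 + 273.15 = 611.15 K
rate = 6.5101e+10 * exp(-225e3 / (8.314 * 611.15))
rate = 3.822e-09 1/s


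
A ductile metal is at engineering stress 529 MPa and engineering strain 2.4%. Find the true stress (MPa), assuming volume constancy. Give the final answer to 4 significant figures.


sigma_true = sigma_eng * (1 + epsilon_eng)
sigma_true = 529 * (1 + 0.024)
sigma_true = 541.7 MPa


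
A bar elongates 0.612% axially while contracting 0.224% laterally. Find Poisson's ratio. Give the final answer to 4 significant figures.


nu = -epsilon_lat / epsilon_axial
Lateral strain is contraction (negative), so using magnitudes:
nu = 0.224 / 0.612
nu = 0.366


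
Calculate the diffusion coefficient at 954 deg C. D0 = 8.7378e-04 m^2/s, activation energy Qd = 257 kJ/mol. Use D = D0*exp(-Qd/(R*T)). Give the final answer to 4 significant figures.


D = D0 * exp(-Qd / (R*T))
T = 1227.15 K
D = 8.7378e-04 * exp(-257e3 / (8.314 * 1227.15))
D = 1.004e-14 m^2/s


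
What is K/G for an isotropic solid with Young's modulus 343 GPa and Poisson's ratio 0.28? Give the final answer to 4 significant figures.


G = E / (2*(1+nu))
G = 343 / (2*(1+0.28)) = 133.984 GPa
K = E / (3*(1-2*nu))
K = 343 / (3*(1-2*0.28)) = 259.848 GPa
K/G = 259.848 / 133.984 = 1.939


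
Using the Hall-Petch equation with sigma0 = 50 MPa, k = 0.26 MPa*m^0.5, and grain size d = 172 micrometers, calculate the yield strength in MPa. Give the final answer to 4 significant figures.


sigma_y = sigma0 + k / sqrt(d)
d = 172 um = 1.72e-04 m
sigma_y = 50 + 0.26 / sqrt(1.72e-04)
sigma_y = 69.82 MPa


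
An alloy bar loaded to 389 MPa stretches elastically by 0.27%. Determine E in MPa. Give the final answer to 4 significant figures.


E = sigma / epsilon
epsilon = 0.27% = 2.7e-03
E = 389 / 2.7e-03
E = 144100 MPa


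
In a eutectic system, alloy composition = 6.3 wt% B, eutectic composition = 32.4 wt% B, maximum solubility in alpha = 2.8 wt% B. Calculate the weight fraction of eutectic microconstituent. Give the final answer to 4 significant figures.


f_primary = (C_e - C0) / (C_e - C_alpha_max)
f_primary = (32.4 - 6.3) / (32.4 - 2.8)
f_primary = 0.881757
f_eutectic = 1 - 0.881757 = 0.1182


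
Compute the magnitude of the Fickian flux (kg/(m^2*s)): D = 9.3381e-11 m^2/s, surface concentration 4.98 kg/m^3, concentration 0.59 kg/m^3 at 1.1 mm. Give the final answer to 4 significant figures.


J = -D * (dC/dx) = D * (C1 - C2) / dx
J = 9.3381e-11 * (4.98 - 0.59) / 1.1e-03
J = 3.727e-07 kg/(m^2*s)


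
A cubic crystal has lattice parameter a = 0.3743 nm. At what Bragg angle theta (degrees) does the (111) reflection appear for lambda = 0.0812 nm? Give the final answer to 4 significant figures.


d = a / sqrt(h^2+k^2+l^2)
d = 0.3743 / sqrt(3) = 0.216102 nm
lambda = 2*d*sin(theta)  =>  sin(theta) = lambda / (2*d)
sin(theta) = 0.0812 / (2 * 0.216102) = 0.187874
theta = 10.83 deg


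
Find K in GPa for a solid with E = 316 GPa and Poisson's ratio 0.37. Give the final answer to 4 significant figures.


K = E / (3*(1-2*nu))
K = 316 / (3*(1-2*0.37))
K = 405.1 GPa


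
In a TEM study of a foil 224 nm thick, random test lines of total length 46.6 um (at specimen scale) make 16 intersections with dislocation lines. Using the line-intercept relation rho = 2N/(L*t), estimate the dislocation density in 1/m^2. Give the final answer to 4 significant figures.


rho = 2N / (L * t)
L = 46.6 um = 4.66e-05 m, t = 224 nm = 2.24e-07 m
rho = 2 * 16 / (4.66e-05 * 2.24e-07)
rho = 3.066e+12 1/m^2


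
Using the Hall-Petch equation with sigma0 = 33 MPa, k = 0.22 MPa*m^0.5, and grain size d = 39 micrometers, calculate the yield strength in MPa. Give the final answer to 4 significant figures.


sigma_y = sigma0 + k / sqrt(d)
d = 39 um = 3.9e-05 m
sigma_y = 33 + 0.22 / sqrt(3.9e-05)
sigma_y = 68.23 MPa


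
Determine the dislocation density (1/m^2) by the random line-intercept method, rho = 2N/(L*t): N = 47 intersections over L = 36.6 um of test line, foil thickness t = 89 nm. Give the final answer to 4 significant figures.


rho = 2N / (L * t)
L = 36.6 um = 3.66e-05 m, t = 89 nm = 8.9e-08 m
rho = 2 * 47 / (3.66e-05 * 8.9e-08)
rho = 2.886e+13 1/m^2


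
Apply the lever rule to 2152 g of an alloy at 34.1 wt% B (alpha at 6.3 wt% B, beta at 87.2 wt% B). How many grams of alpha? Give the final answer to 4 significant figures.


f_alpha = (C_beta - C0) / (C_beta - C_alpha)
f_alpha = (87.2 - 34.1) / (87.2 - 6.3) = 0.656366
m_alpha = f_alpha * m_total = 0.656366 * 2152 = 1412 g


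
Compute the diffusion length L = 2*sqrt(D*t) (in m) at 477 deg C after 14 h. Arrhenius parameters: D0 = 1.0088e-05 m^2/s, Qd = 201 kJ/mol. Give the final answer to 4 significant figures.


Step 1: D = D0 * exp(-Qd/(R*T))
T = 750.15 K
D = 1.0088e-05 * exp(-201e3 / (8.314 * 750.15)) = 1.01675e-19 m^2/s
Step 2: L = 2*sqrt(D*t)
t = 14 h = 50400 s
L = 2*sqrt(1.01675e-19 * 50400) = 1.432e-07 m


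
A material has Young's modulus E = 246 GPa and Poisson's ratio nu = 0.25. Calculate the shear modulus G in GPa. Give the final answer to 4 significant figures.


G = E / (2*(1+nu))
G = 246 / (2*(1+0.25))
G = 98.4 GPa


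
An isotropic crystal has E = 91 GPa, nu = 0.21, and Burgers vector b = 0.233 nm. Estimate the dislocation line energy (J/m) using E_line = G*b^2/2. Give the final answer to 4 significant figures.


Step 1: G = E / (2*(1+nu))
G = 91 / (2*(1+0.21)) = 37.6033 GPa = 3.76033e+10 Pa
Step 2: E_line = G*b^2/2
b = 0.233 nm = 2.33e-10 m
E_line = 0.5 * 3.76033e+10 * (2.33e-10)^2 = 1.021e-09 J/m


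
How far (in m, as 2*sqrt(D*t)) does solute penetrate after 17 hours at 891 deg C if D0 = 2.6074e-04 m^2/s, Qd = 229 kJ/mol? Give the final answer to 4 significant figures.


Step 1: D = D0 * exp(-Qd/(R*T))
T = 1164.15 K
D = 2.6074e-04 * exp(-229e3 / (8.314 * 1164.15)) = 1.3828e-14 m^2/s
Step 2: L = 2*sqrt(D*t)
t = 17 h = 61200 s
L = 2*sqrt(1.3828e-14 * 61200) = 5.818e-05 m


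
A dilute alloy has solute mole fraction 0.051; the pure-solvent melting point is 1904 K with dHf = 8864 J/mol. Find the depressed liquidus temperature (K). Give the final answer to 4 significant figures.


dT = R*Tm^2*x / dHf
dT = 8.314 * 1904^2 * 0.051 / 8864
dT = 173.414 K
T_new = 1904 - 173.414 = 1731 K


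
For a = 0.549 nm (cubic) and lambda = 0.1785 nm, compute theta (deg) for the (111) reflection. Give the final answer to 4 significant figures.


d = a / sqrt(h^2+k^2+l^2)
d = 0.549 / sqrt(3) = 0.316965 nm
lambda = 2*d*sin(theta)  =>  sin(theta) = lambda / (2*d)
sin(theta) = 0.1785 / (2 * 0.316965) = 0.281577
theta = 16.35 deg


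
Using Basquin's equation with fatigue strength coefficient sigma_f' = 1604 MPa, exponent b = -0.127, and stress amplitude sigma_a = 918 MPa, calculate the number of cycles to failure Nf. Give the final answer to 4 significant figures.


sigma_a = sigma_f' * (2*Nf)^b
2*Nf = (sigma_a / sigma_f')^(1/b)
2*Nf = (918 / 1604)^(1/-0.127)
2*Nf = 80.9766
Nf = 40.49 cycles


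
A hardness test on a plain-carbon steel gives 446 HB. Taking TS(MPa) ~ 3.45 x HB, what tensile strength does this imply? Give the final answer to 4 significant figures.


TS (MPa) = 3.45 * HB
TS = 3.45 * 446
TS = 1539 MPa


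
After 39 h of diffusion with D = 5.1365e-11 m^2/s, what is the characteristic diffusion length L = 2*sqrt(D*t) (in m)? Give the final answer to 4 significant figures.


t = 39 hr = 140400 s
Diffusion length = 2*sqrt(D*t)
= 2*sqrt(5.1365e-11 * 140400)
= 5.371e-03 m


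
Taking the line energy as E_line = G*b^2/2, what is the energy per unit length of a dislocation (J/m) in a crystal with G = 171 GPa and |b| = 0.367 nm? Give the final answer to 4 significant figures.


E = G*b^2/2
b = 0.367 nm = 3.67e-10 m
G = 171 GPa = 1.71e+11 Pa
E = 0.5 * 1.71e+11 * (3.67e-10)^2
E = 1.152e-08 J/m


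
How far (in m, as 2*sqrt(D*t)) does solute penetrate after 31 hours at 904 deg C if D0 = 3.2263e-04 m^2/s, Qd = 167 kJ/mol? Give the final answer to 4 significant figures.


Step 1: D = D0 * exp(-Qd/(R*T))
T = 1177.15 K
D = 3.2263e-04 * exp(-167e3 / (8.314 * 1177.15)) = 1.25317e-11 m^2/s
Step 2: L = 2*sqrt(D*t)
t = 31 h = 111600 s
L = 2*sqrt(1.25317e-11 * 111600) = 2.365e-03 m


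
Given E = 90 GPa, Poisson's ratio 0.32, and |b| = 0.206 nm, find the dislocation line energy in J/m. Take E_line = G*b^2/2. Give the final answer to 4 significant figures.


Step 1: G = E / (2*(1+nu))
G = 90 / (2*(1+0.32)) = 34.0909 GPa = 3.40909e+10 Pa
Step 2: E_line = G*b^2/2
b = 0.206 nm = 2.06e-10 m
E_line = 0.5 * 3.40909e+10 * (2.06e-10)^2 = 7.233e-10 J/m


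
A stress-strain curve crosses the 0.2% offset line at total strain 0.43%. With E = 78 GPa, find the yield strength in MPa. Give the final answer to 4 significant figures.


Offset strain = 0.002
Elastic strain at yield = total_strain - offset = 4.3e-03 - 0.002 = 2.3e-03
sigma_y = E * elastic_strain = 78000 * 2.3e-03
sigma_y = 179.4 MPa


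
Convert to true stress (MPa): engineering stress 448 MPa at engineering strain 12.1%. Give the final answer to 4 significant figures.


sigma_true = sigma_eng * (1 + epsilon_eng)
sigma_true = 448 * (1 + 0.121)
sigma_true = 502.2 MPa


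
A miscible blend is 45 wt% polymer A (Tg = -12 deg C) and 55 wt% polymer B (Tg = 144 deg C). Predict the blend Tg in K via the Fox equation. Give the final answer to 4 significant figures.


1/Tg = w1/Tg1 + w2/Tg2 (in Kelvin)
Tg1 = 261.15 K, Tg2 = 417.15 K
1/Tg = 0.45/261.15 + 0.55/417.15
Tg = 328.8 K


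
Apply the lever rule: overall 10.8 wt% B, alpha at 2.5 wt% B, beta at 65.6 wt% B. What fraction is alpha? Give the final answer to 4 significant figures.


f_alpha = (C_beta - C0) / (C_beta - C_alpha)
f_alpha = (65.6 - 10.8) / (65.6 - 2.5)
f_alpha = 0.8685


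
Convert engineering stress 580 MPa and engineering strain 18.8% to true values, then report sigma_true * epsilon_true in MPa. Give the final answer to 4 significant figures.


sigma_true = sigma_eng * (1 + epsilon_eng)
sigma_true = 580 * (1 + 0.188) = 689.04 MPa
epsilon_true = ln(1 + epsilon_eng)
epsilon_true = ln(1 + 0.188) = 0.172271
sigma_true * epsilon_true = 689.04 * 0.172271 = 118.7 MPa
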